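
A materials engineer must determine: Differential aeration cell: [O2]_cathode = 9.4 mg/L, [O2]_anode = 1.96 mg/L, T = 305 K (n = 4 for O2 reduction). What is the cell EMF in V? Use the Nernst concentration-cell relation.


Apply the Nernst concentration-cell relation: E = (RT/nF)*ln(C_cathode/C_anode)
RT/nF = 8.314*305/(4*96485) = 0.00657037 V
ln(9.4/1.96) = 1.56777
E = 0.00657037 * 1.56777 = 0.0103 V

0.0103 V


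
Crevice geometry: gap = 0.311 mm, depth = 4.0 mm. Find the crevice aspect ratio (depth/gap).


Aspect ratio = depth / gap
Ratio = 4.0 / 0.311 = 12.9

12.9


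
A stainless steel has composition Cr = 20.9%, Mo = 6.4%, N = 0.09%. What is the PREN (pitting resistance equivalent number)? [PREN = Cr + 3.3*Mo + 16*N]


Apply the PREN formula: PREN = Cr + 3.3*Mo + 16*N
PREN = 20.9 + 3.3*6.4 + 16*0.09
PREN = 20.9 + 21.12 + 1.44 = 43.46

43.46


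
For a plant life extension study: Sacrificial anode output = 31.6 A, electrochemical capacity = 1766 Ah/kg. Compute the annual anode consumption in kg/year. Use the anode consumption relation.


Annual consumption = current * hours per year / capacity
Rate = 31.6 * 8760 / 1766 = 156.7 kg/year

156.7 kg/year


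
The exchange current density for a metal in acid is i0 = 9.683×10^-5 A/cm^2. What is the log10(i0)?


i0 = 9.683×10^-5 A/cm^2
log10(i0) = -4.014

-4.014


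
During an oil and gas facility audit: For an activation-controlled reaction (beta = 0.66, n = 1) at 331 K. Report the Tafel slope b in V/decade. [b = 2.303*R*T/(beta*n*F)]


Apply the Tafel slope relation: b = 2.303*R*T/(beta*n*F)
Numerator: 2.303 * 8.314 * 331 = 6337.7
Denominator: 0.66 * 1 * 96485 = 63680.1
b = 6337.7 / 63680.1 = 0.0995 V/decade

0.0995 V/decade


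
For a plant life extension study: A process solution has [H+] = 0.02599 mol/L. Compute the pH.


pH = −log10[H+]
pH = −log10(0.02599) = 1.59

1.59


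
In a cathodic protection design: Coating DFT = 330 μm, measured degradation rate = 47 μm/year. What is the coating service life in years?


Service life = thickness / degradation rate
Life = 330 / 47 = 7.0 years

7.0 years


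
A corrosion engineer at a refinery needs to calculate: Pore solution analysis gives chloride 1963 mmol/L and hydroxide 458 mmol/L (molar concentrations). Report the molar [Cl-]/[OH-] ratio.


Threshold parameter = [Cl-] / [OH-] (molar basis; both in mmol/L, so units cancel)
Ratio = 1963 / 458 = 4.29

4.29


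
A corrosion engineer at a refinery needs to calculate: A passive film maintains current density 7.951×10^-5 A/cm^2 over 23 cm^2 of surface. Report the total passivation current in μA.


I = i_pass * A, then convert A → μA (×10^6)
I = 7.951×10^-5 * 23 * 10^6 = 1828.73 μA

1828.73 μA


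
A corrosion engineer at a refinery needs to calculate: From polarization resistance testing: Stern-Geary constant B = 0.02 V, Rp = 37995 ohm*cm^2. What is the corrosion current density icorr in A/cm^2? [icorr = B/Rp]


Apply the Stern-Geary relation: icorr = B / Rp
icorr = 0.02 / 37995 = 5.264×10^-7 A/cm^2

5.264×10^-7 A/cm^2


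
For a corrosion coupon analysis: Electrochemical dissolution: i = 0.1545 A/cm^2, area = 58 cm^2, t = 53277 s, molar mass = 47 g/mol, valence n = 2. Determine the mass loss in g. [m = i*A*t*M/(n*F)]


Apply Faraday's law: m = i*A*t*M / (n*F)
Total charge passed Q = i*A*t = 0.1545*58*53277 = 477415.197 C
m = Q*M/(n*F) = 477415.197*47/(2*96485) = 116.2798 g

116.2798 g


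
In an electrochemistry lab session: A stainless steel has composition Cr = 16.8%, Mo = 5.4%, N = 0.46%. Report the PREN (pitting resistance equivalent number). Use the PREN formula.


Apply the PREN formula: PREN = Cr + 3.3*Mo + 16*N
PREN = 16.8 + 3.3*5.4 + 16*0.46
PREN = 16.8 + 17.82 + 7.36 = 41.98

41.98


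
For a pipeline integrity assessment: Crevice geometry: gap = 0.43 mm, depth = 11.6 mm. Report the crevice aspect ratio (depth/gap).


Aspect ratio = depth / gap
Ratio = 11.6 / 0.43 = 27.0

27.0


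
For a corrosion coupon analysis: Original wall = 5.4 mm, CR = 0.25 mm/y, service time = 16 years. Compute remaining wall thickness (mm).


Remaining wall = original − CR × time
t = 5.4 − 0.25*16 = 5.4 − 4.0 = 1.4 mm

1.4 mm


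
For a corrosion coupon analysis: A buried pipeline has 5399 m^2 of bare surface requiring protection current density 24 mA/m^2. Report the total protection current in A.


I = area * current density, then convert mA → A (÷1000)
I = 5399 * 24 / 1000 = 129.58 A

129.58 A


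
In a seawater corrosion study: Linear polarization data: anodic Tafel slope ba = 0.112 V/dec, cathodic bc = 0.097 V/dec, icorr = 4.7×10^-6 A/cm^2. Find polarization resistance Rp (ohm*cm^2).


Apply the Stern-Geary equation: Rp = ba*bc / (2.303*icorr*(ba+bc))
ba*bc = 0.112*0.097 = 0.010864
ba+bc = 0.209; 2.303*icorr*(ba+bc) = 2.303*4.7×10^-6*0.209 = 2.2622369×10^-6
Rp = 0.010864 / 2.2622369×10^-6 = 4802.3 ohm*cm^2

4802.3 ohm*cm^2


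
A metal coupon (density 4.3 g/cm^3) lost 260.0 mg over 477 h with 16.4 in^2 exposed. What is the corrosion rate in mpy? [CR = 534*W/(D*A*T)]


Apply the mpy weight-loss relation: CR = 534 * W / (D * A * T)
Numerator: 534 * 260.0 = 138840.0
Denominator: 4.3 * 16.4 * 477 = 33638.04
CR = 138840.0 / 33638.04 = 4.12747 mpy

4.12747 mpy


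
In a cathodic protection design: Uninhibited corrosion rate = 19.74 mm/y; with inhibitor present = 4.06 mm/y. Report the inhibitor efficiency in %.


Apply the inhibitor-efficiency definition: IE = (CR_blank − CR_inh)/CR_blank × 100
IE = (19.74 − 4.06) / 19.74 × 100
IE = 15.68 / 19.74 × 100 = 79.4 %

79.4 %


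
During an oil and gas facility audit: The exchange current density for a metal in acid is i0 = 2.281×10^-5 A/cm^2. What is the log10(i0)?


i0 = 2.281×10^-5 A/cm^2
log10(i0) = -4.642

-4.642


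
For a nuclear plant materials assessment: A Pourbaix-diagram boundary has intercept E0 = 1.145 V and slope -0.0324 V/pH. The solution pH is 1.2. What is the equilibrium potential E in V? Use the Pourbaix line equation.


Apply the Pourbaix line equation: E = E0 + slope*pH
E = 1.145 + (-0.0324)*1.2 = 1.145 + (-0.03888) = 1.10612 V
Rounded to 4 decimal places: E = 1.1061 V

1.1061 V


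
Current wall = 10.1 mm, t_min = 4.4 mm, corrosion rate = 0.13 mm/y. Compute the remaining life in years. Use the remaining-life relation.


Apply the remaining-life relation: RL = (t_current − t_min) / CR
RL = (10.1 − 4.4) / 0.13 = 5.7 / 0.13 = 43.8 years

43.8 years


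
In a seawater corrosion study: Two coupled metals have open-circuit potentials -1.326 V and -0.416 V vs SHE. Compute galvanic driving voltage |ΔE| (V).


Driving voltage is the absolute potential difference.
|ΔE| = |-1.326 − (-0.416)| = 0.91 V

0.91 V


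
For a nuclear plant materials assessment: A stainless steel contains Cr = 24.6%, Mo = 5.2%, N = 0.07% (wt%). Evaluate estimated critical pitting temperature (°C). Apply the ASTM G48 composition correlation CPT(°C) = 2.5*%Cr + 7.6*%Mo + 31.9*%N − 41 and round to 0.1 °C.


Apply the ASTM G48 empirical CPT estimate: CPT(°C) = 2.5*%Cr + 7.6*%Mo + 31.9*%N − 41
2.5*24.6 = 61.5; 7.6*5.2 = 39.52; 31.9*0.07 = 2.233
CPT = 61.5 + 39.52 + 2.233 − 41 = 62.253 °C
Rounded to 0.1 °C: CPT ≈ 62.3 °C

62.3 °C


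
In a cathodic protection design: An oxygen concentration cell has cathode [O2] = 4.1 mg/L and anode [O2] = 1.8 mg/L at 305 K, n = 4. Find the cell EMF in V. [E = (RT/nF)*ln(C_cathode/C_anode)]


Apply the Nernst concentration-cell relation: E = (RT/nF)*ln(C_cathode/C_anode)
RT/nF = 8.314*305/(4*96485) = 0.00657037 V
ln(4.1/1.8) = 0.8232
E = 0.00657037 * 0.8232 = 0.00541 V

0.00541 V


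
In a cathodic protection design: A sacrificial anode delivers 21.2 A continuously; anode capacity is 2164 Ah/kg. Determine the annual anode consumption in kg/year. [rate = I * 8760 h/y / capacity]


Annual consumption = current * hours per year / capacity
Rate = 21.2 * 8760 / 2164 = 85.8 kg/year

85.8 kg/year


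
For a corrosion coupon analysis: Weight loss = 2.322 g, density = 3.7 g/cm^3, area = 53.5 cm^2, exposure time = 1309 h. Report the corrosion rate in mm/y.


Apply the mm/y weight-loss relation: CR = 87600 * W / (D * A * T)
Numerator: 87600 * 2.322 = 203407.2
Denominator: 3.7 * 53.5 * 1309 = 259116.55
CR = 203407.2 / 259116.55 = 0.785 mm/y

0.785 mm/y


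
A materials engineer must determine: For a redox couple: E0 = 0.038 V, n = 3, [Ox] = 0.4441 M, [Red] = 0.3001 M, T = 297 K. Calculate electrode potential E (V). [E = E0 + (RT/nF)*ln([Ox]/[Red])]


Apply the Nernst equation: E = E0 + (RT/nF)*ln([Ox]/[Red])
Step 1: RT/nF = 8.314*297/(3*96485) = 0.00853071 V
Step 2: [Ox]/[Red] = 0.4441/0.3001 = 1.47984
Step 3: ln(1.47984) = 0.391934
Step 4: correction = 0.00853071 * 0.391934 = 0.0033 V
E = 0.038 + 0.0033 = 0.0413 V

0.0413 V


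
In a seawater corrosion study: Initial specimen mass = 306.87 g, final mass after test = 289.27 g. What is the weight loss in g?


Weight loss = initial − final
WL = 306.87 − 289.27 = 17.6 g

17.6 g


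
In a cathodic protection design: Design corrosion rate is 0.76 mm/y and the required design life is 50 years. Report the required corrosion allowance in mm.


Corrosion allowance = CR × design life
CA = 0.76 * 50 = 38.0 mm

38.0 mm


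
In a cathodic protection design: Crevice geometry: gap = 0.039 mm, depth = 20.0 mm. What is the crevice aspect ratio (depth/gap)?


Aspect ratio = depth / gap
Ratio = 20.0 / 0.039 = 512.8

512.8


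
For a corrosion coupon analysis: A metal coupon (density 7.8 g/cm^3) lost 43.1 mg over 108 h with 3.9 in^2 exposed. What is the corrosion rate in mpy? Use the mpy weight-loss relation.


Apply the mpy weight-loss relation: CR = 534 * W / (D * A * T)
Numerator: 534 * 43.1 = 23015.4
Denominator: 7.8 * 3.9 * 108 = 3285.36
CR = 23015.4 / 3285.36 = 7.005 mpy

7.005 mpy


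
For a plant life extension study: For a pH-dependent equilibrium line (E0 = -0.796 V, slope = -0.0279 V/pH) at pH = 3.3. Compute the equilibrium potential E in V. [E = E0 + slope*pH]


Apply the Pourbaix line equation: E = E0 + slope*pH
E = -0.796 + (-0.0279)*3.3 = -0.796 + (-0.09207) = -0.88807 V
Rounded to 3 decimal places: E = -0.888 V

-0.888 V


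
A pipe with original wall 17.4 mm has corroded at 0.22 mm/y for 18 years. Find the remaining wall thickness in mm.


Remaining wall = original − CR × time
t = 17.4 − 0.22*18 = 17.4 − 3.96 = 13.44 mm

13.44 mm


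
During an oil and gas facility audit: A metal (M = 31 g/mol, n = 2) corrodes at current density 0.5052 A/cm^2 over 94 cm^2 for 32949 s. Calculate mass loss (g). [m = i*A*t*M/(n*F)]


Apply Faraday's law: m = i*A*t*M / (n*F)
Total charge passed Q = i*A*t = 0.5052*94*32949 = 1564708.4712 C
m = Q*M/(n*F) = 1564708.4712*31/(2*96485) = 251.3653 g

251.3653 g


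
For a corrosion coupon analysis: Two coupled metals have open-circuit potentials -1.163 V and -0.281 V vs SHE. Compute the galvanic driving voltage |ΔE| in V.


Driving voltage is the absolute potential difference.
|ΔE| = |-1.163 − (-0.281)| = 0.882 V

0.882 V


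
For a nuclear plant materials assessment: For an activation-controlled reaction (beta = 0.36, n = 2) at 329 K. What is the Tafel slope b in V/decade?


Apply the Tafel slope relation: b = 2.303*R*T/(beta*n*F)
Numerator: 2.303 * 8.314 * 329 = 6299.41
Denominator: 0.36 * 2 * 96485 = 69469.2
b = 6299.41 / 69469.2 = 0.091 V/decade

0.091 V/decade


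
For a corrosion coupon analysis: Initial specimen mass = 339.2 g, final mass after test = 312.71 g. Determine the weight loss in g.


Weight loss = initial − final
WL = 339.2 − 312.71 = 26.49 g

26.49 g


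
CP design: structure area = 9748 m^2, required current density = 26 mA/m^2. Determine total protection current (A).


I = area * current density, then convert mA → A (÷1000)
I = 9748 * 26 / 1000 = 253.45 A

253.45 A


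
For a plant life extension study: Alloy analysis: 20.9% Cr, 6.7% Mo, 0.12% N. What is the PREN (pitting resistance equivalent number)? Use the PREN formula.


Apply the PREN formula: PREN = Cr + 3.3*Mo + 16*N
PREN = 20.9 + 3.3*6.7 + 16*0.12
PREN = 20.9 + 22.11 + 1.92 = 44.93

44.93


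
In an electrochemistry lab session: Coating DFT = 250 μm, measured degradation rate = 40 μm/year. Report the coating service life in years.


Service life = thickness / degradation rate
Life = 250 / 40 = 6.3 years

6.3 years


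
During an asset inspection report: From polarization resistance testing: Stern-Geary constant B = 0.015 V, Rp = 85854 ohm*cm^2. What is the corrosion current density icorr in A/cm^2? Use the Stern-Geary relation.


Apply the Stern-Geary relation: icorr = B / Rp
icorr = 0.015 / 85854 = 1.747×10^-7 A/cm^2

1.747×10^-7 A/cm^2


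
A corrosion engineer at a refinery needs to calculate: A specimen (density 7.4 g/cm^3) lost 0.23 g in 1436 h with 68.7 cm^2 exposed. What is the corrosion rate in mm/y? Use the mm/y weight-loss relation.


Apply the mm/y weight-loss relation: CR = 87600 * W / (D * A * T)
Numerator: 87600 * 0.23 = 20148.0
Denominator: 7.4 * 68.7 * 1436 = 730033.68
CR = 20148.0 / 730033.68 = 0.0276 mm/y

0.0276 mm/y


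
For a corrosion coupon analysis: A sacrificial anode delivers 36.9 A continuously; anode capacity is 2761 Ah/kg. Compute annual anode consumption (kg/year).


Annual consumption = current * hours per year / capacity
Rate = 36.9 * 8760 / 2761 = 117.1 kg/year

117.1 kg/year


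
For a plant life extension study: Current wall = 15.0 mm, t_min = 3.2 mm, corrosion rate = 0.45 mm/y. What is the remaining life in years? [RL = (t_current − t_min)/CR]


Apply the remaining-life relation: RL = (t_current − t_min) / CR
RL = (15.0 − 3.2) / 0.45 = 11.8 / 0.45 = 26.2 years

26.2 years


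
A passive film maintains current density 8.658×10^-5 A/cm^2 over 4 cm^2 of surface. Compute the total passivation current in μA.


I = i_pass * A, then convert A → μA (×10^6)
I = 8.658×10^-5 * 4 * 10^6 = 346.32 μA

346.32 μA


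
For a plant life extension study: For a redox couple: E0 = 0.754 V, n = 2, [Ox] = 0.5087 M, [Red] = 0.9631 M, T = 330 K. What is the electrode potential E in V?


Apply the Nernst equation: E = E0 + (RT/nF)*ln([Ox]/[Red])
Step 1: RT/nF = 8.314*330/(2*96485) = 0.01421786 V
Step 2: [Ox]/[Red] = 0.5087/0.9631 = 0.52819
Step 3: ln(0.52819) = -0.638299
Step 4: correction = 0.01421786 * -0.638299 = -0.0091 V
E = 0.754 + -0.0091 = 0.7449 V

0.7449 V


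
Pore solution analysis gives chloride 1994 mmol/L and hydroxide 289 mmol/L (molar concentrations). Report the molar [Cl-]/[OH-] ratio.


Threshold parameter = [Cl-] / [OH-] (molar basis; both in mmol/L, so units cancel)
Ratio = 1994 / 289 = 6.9

6.9


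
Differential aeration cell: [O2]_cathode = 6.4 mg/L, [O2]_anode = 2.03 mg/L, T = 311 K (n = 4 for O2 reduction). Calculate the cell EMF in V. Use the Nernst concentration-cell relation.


Apply the Nernst concentration-cell relation: E = (RT/nF)*ln(C_cathode/C_anode)
RT/nF = 8.314*311/(4*96485) = 0.00669963 V
ln(6.4/2.03) = 1.14826
E = 0.00669963 * 1.14826 = 0.00769 V

0.00769 V


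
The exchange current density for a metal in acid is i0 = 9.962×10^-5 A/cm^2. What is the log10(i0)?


i0 = 9.962×10^-5 A/cm^2
log10(i0) = -4.002

-4.002


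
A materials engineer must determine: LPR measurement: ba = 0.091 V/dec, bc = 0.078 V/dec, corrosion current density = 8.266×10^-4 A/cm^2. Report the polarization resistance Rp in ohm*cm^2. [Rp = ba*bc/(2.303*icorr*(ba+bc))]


Apply the Stern-Geary equation: Rp = ba*bc / (2.303*icorr*(ba+bc))
ba*bc = 0.091*0.078 = 0.007098
ba+bc = 0.169; 2.303*icorr*(ba+bc) = 2.303*8.266×10^-4*0.169 = 3.2171851×10^-4
Rp = 0.007098 / 3.2171851×10^-4 = 22.1 ohm*cm^2

22.1 ohm*cm^2


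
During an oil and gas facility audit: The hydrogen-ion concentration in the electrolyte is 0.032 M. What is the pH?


pH = −log10[H+]
pH = −log10(0.032) = 1.49

1.49


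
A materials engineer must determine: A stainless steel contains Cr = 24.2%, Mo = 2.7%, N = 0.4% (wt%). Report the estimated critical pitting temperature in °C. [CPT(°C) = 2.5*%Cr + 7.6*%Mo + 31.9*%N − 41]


Apply the ASTM G48 empirical CPT estimate: CPT(°C) = 2.5*%Cr + 7.6*%Mo + 31.9*%N − 41
2.5*24.2 = 60.5; 7.6*2.7 = 20.52; 31.9*0.4 = 12.76
CPT = 60.5 + 20.52 + 12.76 − 41 = 52.78 °C
Rounded to 0.1 °C: CPT ≈ 52.8 °C

52.8 °C


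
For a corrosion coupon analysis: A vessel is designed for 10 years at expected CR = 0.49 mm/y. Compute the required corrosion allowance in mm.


Corrosion allowance = CR × design life
CA = 0.49 * 10 = 4.9 mm

4.9 mm


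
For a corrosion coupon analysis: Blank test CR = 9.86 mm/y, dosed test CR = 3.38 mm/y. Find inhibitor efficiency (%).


Apply the inhibitor-efficiency definition: IE = (CR_blank − CR_inh)/CR_blank × 100
IE = (9.86 − 3.38) / 9.86 × 100
IE = 6.48 / 9.86 × 100 = 65.7 %

65.7 %


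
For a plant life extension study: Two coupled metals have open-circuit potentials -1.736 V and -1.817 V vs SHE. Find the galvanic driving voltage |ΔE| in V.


Driving voltage is the absolute potential difference.
|ΔE| = |-1.736 − (-1.817)| = 0.081 V

0.081 V


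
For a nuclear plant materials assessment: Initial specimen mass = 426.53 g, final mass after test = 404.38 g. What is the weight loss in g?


Weight loss = initial − final
WL = 426.53 − 404.38 = 22.15 g

22.15 g


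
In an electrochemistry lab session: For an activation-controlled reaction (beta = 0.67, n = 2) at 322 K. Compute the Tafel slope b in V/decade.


Apply the Tafel slope relation: b = 2.303*R*T/(beta*n*F)
Numerator: 2.303 * 8.314 * 322 = 6165.38
Denominator: 0.67 * 2 * 96485 = 129289.9
b = 6165.38 / 129289.9 = 0.0477 V/decade

0.0477 V/decade


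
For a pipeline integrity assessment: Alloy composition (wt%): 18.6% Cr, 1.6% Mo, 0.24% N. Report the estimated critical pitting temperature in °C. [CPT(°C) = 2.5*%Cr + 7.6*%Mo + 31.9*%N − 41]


Apply the ASTM G48 empirical CPT estimate: CPT(°C) = 2.5*%Cr + 7.6*%Mo + 31.9*%N − 41
2.5*18.6 = 46.5; 7.6*1.6 = 12.16; 31.9*0.24 = 7.656
CPT = 46.5 + 12.16 + 7.656 − 41 = 25.316 °C
Rounded to 0.1 °C: CPT ≈ 25.3 °C

25.3 °C


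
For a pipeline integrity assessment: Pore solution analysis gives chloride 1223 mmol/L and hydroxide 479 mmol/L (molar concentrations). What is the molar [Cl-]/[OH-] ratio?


Threshold parameter = [Cl-] / [OH-] (molar basis; both in mmol/L, so units cancel)
Ratio = 1223 / 479 = 2.55

2.55


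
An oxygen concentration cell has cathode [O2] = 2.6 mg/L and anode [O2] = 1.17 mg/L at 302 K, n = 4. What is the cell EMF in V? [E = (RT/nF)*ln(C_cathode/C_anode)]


Apply the Nernst concentration-cell relation: E = (RT/nF)*ln(C_cathode/C_anode)
RT/nF = 8.314*302/(4*96485) = 0.00650575 V
ln(2.6/1.17) = 0.79851
E = 0.00650575 * 0.79851 = 0.00519 V

0.00519 V


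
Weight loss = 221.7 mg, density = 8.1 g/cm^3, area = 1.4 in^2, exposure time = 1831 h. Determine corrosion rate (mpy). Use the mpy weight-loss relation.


Apply the mpy weight-loss relation: CR = 534 * W / (D * A * T)
Numerator: 534 * 221.7 = 118387.8
Denominator: 8.1 * 1.4 * 1831 = 20763.54
CR = 118387.8 / 20763.54 = 5.70172 mpy

5.70172 mpy


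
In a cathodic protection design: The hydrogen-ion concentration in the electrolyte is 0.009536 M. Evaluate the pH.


pH = −log10[H+]
pH = −log10(0.009536) = 2.02

2.02


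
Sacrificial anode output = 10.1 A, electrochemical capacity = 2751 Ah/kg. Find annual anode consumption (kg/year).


Annual consumption = current * hours per year / capacity
Rate = 10.1 * 8760 / 2751 = 32.2 kg/year

32.2 kg/year


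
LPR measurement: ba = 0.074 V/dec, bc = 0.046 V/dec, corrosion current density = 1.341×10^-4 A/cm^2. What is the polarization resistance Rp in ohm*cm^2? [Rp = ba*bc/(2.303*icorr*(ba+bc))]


Apply the Stern-Geary equation: Rp = ba*bc / (2.303*icorr*(ba+bc))
ba*bc = 0.074*0.046 = 0.003404
ba+bc = 0.12; 2.303*icorr*(ba+bc) = 2.303*1.341×10^-4*0.12 = 3.7059876×10^-5
Rp = 0.003404 / 3.7059876×10^-5 = 91.9 ohm*cm^2

91.9 ohm*cm^2


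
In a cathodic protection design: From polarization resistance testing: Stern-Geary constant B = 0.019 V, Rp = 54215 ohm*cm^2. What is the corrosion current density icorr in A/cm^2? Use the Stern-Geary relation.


Apply the Stern-Geary relation: icorr = B / Rp
icorr = 0.019 / 54215 = 3.505×10^-7 A/cm^2

3.505×10^-7 A/cm^2


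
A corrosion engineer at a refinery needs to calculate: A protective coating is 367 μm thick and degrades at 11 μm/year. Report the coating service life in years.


Service life = thickness / degradation rate
Life = 367 / 11 = 33.4 years

33.4 years


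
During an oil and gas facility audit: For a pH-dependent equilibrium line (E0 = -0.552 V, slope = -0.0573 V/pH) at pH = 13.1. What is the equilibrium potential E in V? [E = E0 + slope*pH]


Apply the Pourbaix line equation: E = E0 + slope*pH
E = -0.552 + (-0.0573)*13.1 = -0.552 + (-0.75063) = -1.30263 V
Rounded to 4 decimal places: E = -1.3026 V

-1.3026 V


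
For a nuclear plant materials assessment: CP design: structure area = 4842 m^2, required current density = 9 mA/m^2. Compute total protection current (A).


I = area * current density, then convert mA → A (÷1000)
I = 4842 * 9 / 1000 = 43.58 A

43.58 A


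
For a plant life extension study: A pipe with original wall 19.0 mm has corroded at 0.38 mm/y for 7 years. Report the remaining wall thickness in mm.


Remaining wall = original − CR × time
t = 19.0 − 0.38*7 = 19.0 − 2.66 = 16.34 mm

16.34 mm


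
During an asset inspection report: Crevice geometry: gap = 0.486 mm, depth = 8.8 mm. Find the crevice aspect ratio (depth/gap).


Aspect ratio = depth / gap
Ratio = 8.8 / 0.486 = 18.1

18.1


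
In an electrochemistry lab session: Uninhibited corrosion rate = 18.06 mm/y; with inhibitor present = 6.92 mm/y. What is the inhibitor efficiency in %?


Apply the inhibitor-efficiency definition: IE = (CR_blank − CR_inh)/CR_blank × 100
IE = (18.06 − 6.92) / 18.06 × 100
IE = 11.14 / 18.06 × 100 = 61.7 %

61.7 %


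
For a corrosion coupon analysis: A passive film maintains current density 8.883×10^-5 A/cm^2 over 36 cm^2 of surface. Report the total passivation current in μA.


I = i_pass * A, then convert A → μA (×10^6)
I = 8.883×10^-5 * 36 * 10^6 = 3197.88 μA

3197.88 μA


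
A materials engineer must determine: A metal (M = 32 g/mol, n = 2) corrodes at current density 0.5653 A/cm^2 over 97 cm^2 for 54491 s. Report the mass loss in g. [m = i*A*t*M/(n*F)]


Apply Faraday's law: m = i*A*t*M / (n*F)
Total charge passed Q = i*A*t = 0.5653*97*54491 = 2987964.9431 C
m = Q*M/(n*F) = 2987964.9431*32/(2*96485) = 495.4909 g

495.4909 g


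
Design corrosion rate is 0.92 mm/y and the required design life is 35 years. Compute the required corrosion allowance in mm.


Corrosion allowance = CR × design life
CA = 0.92 * 35 = 32.2 mm

32.2 mm


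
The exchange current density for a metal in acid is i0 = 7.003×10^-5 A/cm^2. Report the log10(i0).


i0 = 7.003×10^-5 A/cm^2
log10(i0) = -4.155

-4.155


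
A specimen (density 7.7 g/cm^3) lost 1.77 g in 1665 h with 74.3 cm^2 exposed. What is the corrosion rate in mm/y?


Apply the mm/y weight-loss relation: CR = 87600 * W / (D * A * T)
Numerator: 87600 * 1.77 = 155052.0
Denominator: 7.7 * 74.3 * 1665 = 952563.15
CR = 155052.0 / 952563.15 = 0.16277 mm/y

0.16277 mm/y


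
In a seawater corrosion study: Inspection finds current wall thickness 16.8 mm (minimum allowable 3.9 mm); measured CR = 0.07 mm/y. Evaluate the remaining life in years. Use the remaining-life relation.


Apply the remaining-life relation: RL = (t_current − t_min) / CR
RL = (16.8 − 3.9) / 0.07 = 12.9 / 0.07 = 184.3 years

184.3 years


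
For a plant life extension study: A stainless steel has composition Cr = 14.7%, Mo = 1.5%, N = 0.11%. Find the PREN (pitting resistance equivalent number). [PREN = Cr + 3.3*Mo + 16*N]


Apply the PREN formula: PREN = Cr + 3.3*Mo + 16*N
PREN = 14.7 + 3.3*1.5 + 16*0.11
PREN = 14.7 + 4.95 + 1.76 = 21.41

21.41


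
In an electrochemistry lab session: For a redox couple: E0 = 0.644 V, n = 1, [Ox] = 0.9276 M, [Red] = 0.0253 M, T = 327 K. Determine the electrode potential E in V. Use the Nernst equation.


Apply the Nernst equation: E = E0 + (RT/nF)*ln([Ox]/[Red])
Step 1: RT/nF = 8.314*327/(1*96485) = 0.02817721 V
Step 2: [Ox]/[Red] = 0.9276/0.0253 = 36.664032
Step 3: ln(36.664032) = 3.601796
Step 4: correction = 0.02817721 * 3.601796 = 0.1015 V
E = 0.644 + 0.1015 = 0.7455 V

0.7455 V


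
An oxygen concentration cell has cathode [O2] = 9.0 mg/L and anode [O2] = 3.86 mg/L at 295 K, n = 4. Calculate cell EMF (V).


Apply the Nernst concentration-cell relation: E = (RT/nF)*ln(C_cathode/C_anode)
RT/nF = 8.314*295/(4*96485) = 0.00635495 V
ln(9.0/3.86) = 0.84656
E = 0.00635495 * 0.84656 = 0.00538 V

0.00538 V


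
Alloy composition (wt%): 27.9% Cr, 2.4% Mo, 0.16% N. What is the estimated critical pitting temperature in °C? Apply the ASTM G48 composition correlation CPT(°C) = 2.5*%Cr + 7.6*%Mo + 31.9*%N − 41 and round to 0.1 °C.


Apply the ASTM G48 empirical CPT estimate: CPT(°C) = 2.5*%Cr + 7.6*%Mo + 31.9*%N − 41
2.5*27.9 = 69.75; 7.6*2.4 = 18.24; 31.9*0.16 = 5.104
CPT = 69.75 + 18.24 + 5.104 − 41 = 52.094 °C
Rounded to 0.1 °C: CPT ≈ 52.1 °C

52.1 °C


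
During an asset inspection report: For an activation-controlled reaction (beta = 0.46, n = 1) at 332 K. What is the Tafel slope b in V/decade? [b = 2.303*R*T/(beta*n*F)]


Apply the Tafel slope relation: b = 2.303*R*T/(beta*n*F)
Numerator: 2.303 * 8.314 * 332 = 6356.85
Denominator: 0.46 * 1 * 96485 = 44383.1
b = 6356.85 / 44383.1 = 0.143 V/decade

0.143 V/decade


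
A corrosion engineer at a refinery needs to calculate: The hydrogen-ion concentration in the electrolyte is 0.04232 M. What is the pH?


pH = −log10[H+]
pH = −log10(0.04232) = 1.37

1.37


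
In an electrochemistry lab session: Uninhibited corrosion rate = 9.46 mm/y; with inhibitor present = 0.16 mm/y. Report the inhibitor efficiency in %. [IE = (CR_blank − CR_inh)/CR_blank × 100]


Apply the inhibitor-efficiency definition: IE = (CR_blank − CR_inh)/CR_blank × 100
IE = (9.46 − 0.16) / 9.46 × 100
IE = 9.3 / 9.46 × 100 = 98.3 %

98.3 %


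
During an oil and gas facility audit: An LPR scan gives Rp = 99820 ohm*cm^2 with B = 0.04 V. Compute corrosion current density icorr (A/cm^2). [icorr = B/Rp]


Apply the Stern-Geary relation: icorr = B / Rp
icorr = 0.04 / 99820 = 4.007×10^-7 A/cm^2

4.007×10^-7 A/cm^2


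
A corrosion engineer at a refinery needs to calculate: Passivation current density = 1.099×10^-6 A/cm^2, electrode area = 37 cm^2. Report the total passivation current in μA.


I = i_pass * A, then convert A → μA (×10^6)
I = 1.099×10^-6 * 37 * 10^6 = 40.66 μA

40.66 μA


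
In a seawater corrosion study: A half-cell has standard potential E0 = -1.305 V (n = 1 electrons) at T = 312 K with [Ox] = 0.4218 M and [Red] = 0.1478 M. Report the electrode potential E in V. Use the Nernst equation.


Apply the Nernst equation: E = E0 + (RT/nF)*ln([Ox]/[Red])
Step 1: RT/nF = 8.314*312/(1*96485) = 0.02688468 V
Step 2: [Ox]/[Red] = 0.4218/0.1478 = 2.853857
Step 3: ln(2.853857) = 1.048671
Step 4: correction = 0.02688468 * 1.048671 = 0.028 V
E = -1.305 + 0.028 = -1.277 V

-1.277 V


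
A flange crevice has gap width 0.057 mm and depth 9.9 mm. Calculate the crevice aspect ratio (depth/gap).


Aspect ratio = depth / gap
Ratio = 9.9 / 0.057 = 173.7

173.7


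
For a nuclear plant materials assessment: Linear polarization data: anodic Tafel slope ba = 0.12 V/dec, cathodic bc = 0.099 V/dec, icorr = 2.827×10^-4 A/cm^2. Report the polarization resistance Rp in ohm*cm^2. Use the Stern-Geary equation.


Apply the Stern-Geary equation: Rp = ba*bc / (2.303*icorr*(ba+bc))
ba*bc = 0.12*0.099 = 0.01188
ba+bc = 0.219; 2.303*icorr*(ba+bc) = 2.303*2.827×10^-4*0.219 = 1.4258172×10^-4
Rp = 0.01188 / 1.4258172×10^-4 = 83.32 ohm*cm^2

83.32 ohm*cm^2


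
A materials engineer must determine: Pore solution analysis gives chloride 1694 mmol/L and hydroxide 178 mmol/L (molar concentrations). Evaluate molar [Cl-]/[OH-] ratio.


Threshold parameter = [Cl-] / [OH-] (molar basis; both in mmol/L, so units cancel)
Ratio = 1694 / 178 = 9.52

9.52


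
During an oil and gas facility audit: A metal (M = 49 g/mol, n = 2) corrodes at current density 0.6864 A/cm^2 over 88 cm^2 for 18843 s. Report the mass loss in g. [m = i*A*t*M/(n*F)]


Apply Faraday's law: m = i*A*t*M / (n*F)
Total charge passed Q = i*A*t = 0.6864*88*18843 = 1138177.4976 C
m = Q*M/(n*F) = 1138177.4976*49/(2*96485) = 289.0123 g

289.0123 g


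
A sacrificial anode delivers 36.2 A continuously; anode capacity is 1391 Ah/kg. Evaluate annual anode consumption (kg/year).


Annual consumption = current * hours per year / capacity
Rate = 36.2 * 8760 / 1391 = 228.0 kg/year

228.0 kg/year


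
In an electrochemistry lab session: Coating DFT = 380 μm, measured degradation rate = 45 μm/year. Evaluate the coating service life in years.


Service life = thickness / degradation rate
Life = 380 / 45 = 8.4 years

8.4 years


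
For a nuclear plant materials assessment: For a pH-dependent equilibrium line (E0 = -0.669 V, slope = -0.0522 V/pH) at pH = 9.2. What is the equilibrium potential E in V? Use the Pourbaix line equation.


Apply the Pourbaix line equation: E = E0 + slope*pH
E = -0.669 + (-0.0522)*9.2 = -0.669 + (-0.48024) = -1.14924 V
Rounded to 3 decimal places: E = -1.149 V

-1.149 V


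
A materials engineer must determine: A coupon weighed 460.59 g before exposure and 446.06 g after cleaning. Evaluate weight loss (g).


Weight loss = initial − final
WL = 460.59 − 446.06 = 14.53 g

14.53 g


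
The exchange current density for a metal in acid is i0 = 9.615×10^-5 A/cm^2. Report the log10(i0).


i0 = 9.615×10^-5 A/cm^2
log10(i0) = -4.017

-4.017


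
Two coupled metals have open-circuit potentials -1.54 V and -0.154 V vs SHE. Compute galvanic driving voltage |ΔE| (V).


Driving voltage is the absolute potential difference.
|ΔE| = |-1.54 − (-0.154)| = 1.386 V

1.386 V


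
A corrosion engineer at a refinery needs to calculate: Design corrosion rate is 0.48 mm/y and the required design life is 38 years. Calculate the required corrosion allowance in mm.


Corrosion allowance = CR × design life
CA = 0.48 * 38 = 18.24 mm

18.24 mm


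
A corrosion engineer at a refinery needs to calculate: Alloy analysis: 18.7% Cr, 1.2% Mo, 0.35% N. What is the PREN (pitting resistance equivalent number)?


Apply the PREN formula: PREN = Cr + 3.3*Mo + 16*N
PREN = 18.7 + 3.3*1.2 + 16*0.35
PREN = 18.7 + 3.96 + 5.6 = 28.26

28.26


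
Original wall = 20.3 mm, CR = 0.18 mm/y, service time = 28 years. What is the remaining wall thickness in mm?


Remaining wall = original − CR × time
t = 20.3 − 0.18*28 = 20.3 − 5.04 = 15.26 mm

15.26 mm


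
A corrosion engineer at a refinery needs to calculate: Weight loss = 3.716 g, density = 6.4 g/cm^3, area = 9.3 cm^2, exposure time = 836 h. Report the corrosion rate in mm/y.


Apply the mm/y weight-loss relation: CR = 87600 * W / (D * A * T)
Numerator: 87600 * 3.716 = 325521.6
Denominator: 6.4 * 9.3 * 836 = 49758.72
CR = 325521.6 / 49758.72 = 6.542 mm/y

6.542 mm/y


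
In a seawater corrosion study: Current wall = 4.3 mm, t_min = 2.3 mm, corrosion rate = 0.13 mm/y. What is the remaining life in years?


Apply the remaining-life relation: RL = (t_current − t_min) / CR
RL = (4.3 − 2.3) / 0.13 = 2.0 / 0.13 = 15.4 years

15.4 years


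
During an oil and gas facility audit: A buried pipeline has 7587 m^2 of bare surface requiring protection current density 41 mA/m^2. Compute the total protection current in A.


I = area * current density, then convert mA → A (÷1000)
I = 7587 * 41 / 1000 = 311.07 A

311.07 A


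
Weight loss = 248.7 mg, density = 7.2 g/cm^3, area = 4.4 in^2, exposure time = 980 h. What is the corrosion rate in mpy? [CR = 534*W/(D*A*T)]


Apply the mpy weight-loss relation: CR = 534 * W / (D * A * T)
Numerator: 534 * 248.7 = 132805.8
Denominator: 7.2 * 4.4 * 980 = 31046.4
CR = 132805.8 / 31046.4 = 4.27766 mpy

4.27766 mpy


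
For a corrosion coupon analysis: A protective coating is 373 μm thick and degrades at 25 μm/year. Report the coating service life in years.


Service life = thickness / degradation rate
Life = 373 / 25 = 14.9 years

14.9 years


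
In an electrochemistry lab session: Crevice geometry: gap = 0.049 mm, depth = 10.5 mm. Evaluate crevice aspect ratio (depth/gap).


Aspect ratio = depth / gap
Ratio = 10.5 / 0.049 = 214.3

214.3


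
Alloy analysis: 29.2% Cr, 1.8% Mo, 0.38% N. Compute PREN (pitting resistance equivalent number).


Apply the PREN formula: PREN = Cr + 3.3*Mo + 16*N
PREN = 29.2 + 3.3*1.8 + 16*0.38
PREN = 29.2 + 5.94 + 6.08 = 41.22

41.22


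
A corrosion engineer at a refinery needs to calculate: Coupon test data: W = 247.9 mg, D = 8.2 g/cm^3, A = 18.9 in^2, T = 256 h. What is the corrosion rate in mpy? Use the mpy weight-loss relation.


Apply the mpy weight-loss relation: CR = 534 * W / (D * A * T)
Numerator: 534 * 247.9 = 132378.6
Denominator: 8.2 * 18.9 * 256 = 39674.88
CR = 132378.6 / 39674.88 = 3.337 mpy

3.337 mpy


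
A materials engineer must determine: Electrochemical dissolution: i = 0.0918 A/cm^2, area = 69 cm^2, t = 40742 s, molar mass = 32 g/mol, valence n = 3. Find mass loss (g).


Apply Faraday's law: m = i*A*t*M / (n*F)
Total charge passed Q = i*A*t = 0.0918*69*40742 = 258067.9764 C
m = Q*M/(n*F) = 258067.9764*32/(3*96485) = 28.5301 g

28.5301 g


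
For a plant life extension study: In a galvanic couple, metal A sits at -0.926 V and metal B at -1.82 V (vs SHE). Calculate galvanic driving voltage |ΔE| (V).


Driving voltage is the absolute potential difference.
|ΔE| = |-0.926 − (-1.82)| = 0.894 V

0.894 V


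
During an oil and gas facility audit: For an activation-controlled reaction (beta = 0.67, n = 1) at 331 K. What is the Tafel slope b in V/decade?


Apply the Tafel slope relation: b = 2.303*R*T/(beta*n*F)
Numerator: 2.303 * 8.314 * 331 = 6337.7
Denominator: 0.67 * 1 * 96485 = 64644.95
b = 6337.7 / 64644.95 = 0.098 V/decade

0.098 V/decade


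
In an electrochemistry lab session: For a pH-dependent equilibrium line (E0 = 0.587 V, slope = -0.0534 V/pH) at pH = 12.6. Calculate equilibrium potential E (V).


Apply the Pourbaix line equation: E = E0 + slope*pH
E = 0.587 + (-0.0534)*12.6 = 0.587 + (-0.67284) = -0.08584 V
Rounded to 4 decimal places: E = -0.0858 V

-0.0858 V


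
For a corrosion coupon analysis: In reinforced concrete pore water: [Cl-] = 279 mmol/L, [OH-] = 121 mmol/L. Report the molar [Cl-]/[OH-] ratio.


Threshold parameter = [Cl-] / [OH-] (molar basis; both in mmol/L, so units cancel)
Ratio = 279 / 121 = 2.31

2.31


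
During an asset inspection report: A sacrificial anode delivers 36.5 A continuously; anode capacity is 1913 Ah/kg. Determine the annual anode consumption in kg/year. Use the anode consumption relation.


Annual consumption = current * hours per year / capacity
Rate = 36.5 * 8760 / 1913 = 167.1 kg/year

167.1 kg/year


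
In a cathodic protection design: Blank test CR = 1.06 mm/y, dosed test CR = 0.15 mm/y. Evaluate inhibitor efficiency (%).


Apply the inhibitor-efficiency definition: IE = (CR_blank − CR_inh)/CR_blank × 100
IE = (1.06 − 0.15) / 1.06 × 100
IE = 0.91 / 1.06 × 100 = 85.8 %

85.8 %


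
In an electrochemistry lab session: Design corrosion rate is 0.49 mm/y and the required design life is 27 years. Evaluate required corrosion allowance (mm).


Corrosion allowance = CR × design life
CA = 0.49 * 27 = 13.23 mm

13.23 mm


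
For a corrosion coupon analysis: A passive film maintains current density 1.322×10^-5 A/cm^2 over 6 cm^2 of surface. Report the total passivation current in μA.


I = i_pass * A, then convert A → μA (×10^6)
I = 1.322×10^-5 * 6 * 10^6 = 79.32 μA

79.32 μA


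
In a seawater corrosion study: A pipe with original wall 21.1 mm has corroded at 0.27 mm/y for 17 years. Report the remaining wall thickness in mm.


Remaining wall = original − CR × time
t = 21.1 − 0.27*17 = 21.1 − 4.59 = 16.51 mm

16.51 mm


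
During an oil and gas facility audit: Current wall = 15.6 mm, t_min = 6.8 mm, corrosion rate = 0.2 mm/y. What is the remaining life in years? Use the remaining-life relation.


Apply the remaining-life relation: RL = (t_current − t_min) / CR
RL = (15.6 − 6.8) / 0.2 = 8.8 / 0.2 = 44.0 years

44.0 years


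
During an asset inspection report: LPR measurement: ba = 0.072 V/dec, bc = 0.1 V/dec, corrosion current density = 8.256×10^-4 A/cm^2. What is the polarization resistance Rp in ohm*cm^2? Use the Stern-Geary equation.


Apply the Stern-Geary equation: Rp = ba*bc / (2.303*icorr*(ba+bc))
ba*bc = 0.072*0.1 = 0.0072
ba+bc = 0.172; 2.303*icorr*(ba+bc) = 2.303*8.256×10^-4*0.172 = 3.2703337×10^-4
Rp = 0.0072 / 3.2703337×10^-4 = 22.0 ohm*cm^2

22.0 ohm*cm^2


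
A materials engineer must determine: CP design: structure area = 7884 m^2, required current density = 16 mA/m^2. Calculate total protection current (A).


I = area * current density, then convert mA → A (÷1000)
I = 7884 * 16 / 1000 = 126.14 A

126.14 A


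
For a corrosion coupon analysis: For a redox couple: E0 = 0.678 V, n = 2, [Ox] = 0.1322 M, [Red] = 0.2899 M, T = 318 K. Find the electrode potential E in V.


Apply the Nernst equation: E = E0 + (RT/nF)*ln([Ox]/[Red])
Step 1: RT/nF = 8.314*318/(2*96485) = 0.01370084 V
Step 2: [Ox]/[Red] = 0.1322/0.2899 = 0.456019
Step 3: ln(0.456019) = -0.785221
Step 4: correction = 0.01370084 * -0.785221 = -0.0108 V
E = 0.678 + -0.0108 = 0.6672 V

0.6672 V


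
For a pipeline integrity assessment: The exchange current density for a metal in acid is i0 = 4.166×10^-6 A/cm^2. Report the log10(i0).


i0 = 4.166×10^-6 A/cm^2
log10(i0) = -5.38

-5.38


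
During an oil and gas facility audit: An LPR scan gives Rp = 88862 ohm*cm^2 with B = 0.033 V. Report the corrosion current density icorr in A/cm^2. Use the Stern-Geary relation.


Apply the Stern-Geary relation: icorr = B / Rp
icorr = 0.033 / 88862 = 3.714×10^-7 A/cm^2

3.714×10^-7 A/cm^2


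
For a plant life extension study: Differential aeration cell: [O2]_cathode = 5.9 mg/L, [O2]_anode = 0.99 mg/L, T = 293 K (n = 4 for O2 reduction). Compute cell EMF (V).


Apply the Nernst concentration-cell relation: E = (RT/nF)*ln(C_cathode/C_anode)
RT/nF = 8.314*293/(4*96485) = 0.00631187 V
ln(5.9/0.99) = 1.785
E = 0.00631187 * 1.785 = 0.01127 V

0.01127 V


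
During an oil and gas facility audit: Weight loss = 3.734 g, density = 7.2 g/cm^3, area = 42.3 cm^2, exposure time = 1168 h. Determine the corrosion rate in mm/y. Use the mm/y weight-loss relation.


Apply the mm/y weight-loss relation: CR = 87600 * W / (D * A * T)
Numerator: 87600 * 3.734 = 327098.4
Denominator: 7.2 * 42.3 * 1168 = 355726.08
CR = 327098.4 / 355726.08 = 0.919523 mm/y

0.919523 mm/y


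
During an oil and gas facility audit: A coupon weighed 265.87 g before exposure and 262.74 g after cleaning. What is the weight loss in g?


Weight loss = initial − final
WL = 265.87 − 262.74 = 3.13 g

3.13 g


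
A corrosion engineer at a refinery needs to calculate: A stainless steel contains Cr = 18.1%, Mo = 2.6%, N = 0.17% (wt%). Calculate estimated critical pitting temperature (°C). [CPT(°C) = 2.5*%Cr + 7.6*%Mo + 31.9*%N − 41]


Apply the ASTM G48 empirical CPT estimate: CPT(°C) = 2.5*%Cr + 7.6*%Mo + 31.9*%N − 41
2.5*18.1 = 45.25; 7.6*2.6 = 19.76; 31.9*0.17 = 5.423
CPT = 45.25 + 19.76 + 5.423 − 41 = 29.433 °C
Rounded to 0.1 °C: CPT ≈ 29.4 °C

29.4 °C
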